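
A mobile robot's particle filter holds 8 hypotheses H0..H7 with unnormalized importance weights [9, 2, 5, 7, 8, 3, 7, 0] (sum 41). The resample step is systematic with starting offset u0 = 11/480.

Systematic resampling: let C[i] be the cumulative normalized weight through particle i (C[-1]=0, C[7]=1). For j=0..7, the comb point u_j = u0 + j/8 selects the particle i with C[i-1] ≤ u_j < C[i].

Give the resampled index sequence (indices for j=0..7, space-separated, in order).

C = [9/41, 11/41, 16/41, 23/41, 31/41, 34/41, 1, 1]
j=0: u_0=11/480 ∈ [0, 9/41) → index 0
j=1: u_1=71/480 ∈ [0, 9/41) → index 0
j=2: u_2=131/480 ∈ [11/41, 16/41) → index 2
j=3: u_3=191/480 ∈ [16/41, 23/41) → index 3
j=4: u_4=251/480 ∈ [16/41, 23/41) → index 3
j=5: u_5=311/480 ∈ [23/41, 31/41) → index 4
j=6: u_6=371/480 ∈ [31/41, 34/41) → index 5
j=7: u_7=431/480 ∈ [34/41, 1) → index 6

0 0 2 3 3 4 5 6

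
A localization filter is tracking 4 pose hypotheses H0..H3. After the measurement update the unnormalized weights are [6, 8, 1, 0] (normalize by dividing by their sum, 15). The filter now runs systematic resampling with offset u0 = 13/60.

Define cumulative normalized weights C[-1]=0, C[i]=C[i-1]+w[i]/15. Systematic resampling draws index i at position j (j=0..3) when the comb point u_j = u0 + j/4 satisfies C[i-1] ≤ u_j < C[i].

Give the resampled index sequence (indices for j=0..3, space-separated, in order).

0 1 1 2

C = [2/5, 14/15, 1, 1]
j=0: u_0=13/60 ∈ [0, 2/5) → index 0
j=1: u_1=7/15 ∈ [2/5, 14/15) → index 1
j=2: u_2=43/60 ∈ [2/5, 14/15) → index 1
j=3: u_3=29/30 ∈ [14/15, 1) → index 2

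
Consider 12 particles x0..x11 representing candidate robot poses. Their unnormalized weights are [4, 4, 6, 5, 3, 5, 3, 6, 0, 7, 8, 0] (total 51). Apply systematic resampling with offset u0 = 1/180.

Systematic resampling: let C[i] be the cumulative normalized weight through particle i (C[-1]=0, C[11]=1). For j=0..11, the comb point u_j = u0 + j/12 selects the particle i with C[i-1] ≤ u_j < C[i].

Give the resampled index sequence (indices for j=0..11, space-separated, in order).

0 1 2 2 3 4 5 7 7 9 9 10

C = [4/51, 8/51, 14/51, 19/51, 22/51, 9/17, 10/17, 12/17, 12/17, 43/51, 1, 1]
j=0: u_0=1/180 ∈ [0, 4/51) → index 0
j=1: u_1=4/45 ∈ [4/51, 8/51) → index 1
j=2: u_2=31/180 ∈ [8/51, 14/51) → index 2
j=3: u_3=23/90 ∈ [8/51, 14/51) → index 2
j=4: u_4=61/180 ∈ [14/51, 19/51) → index 3
j=5: u_5=19/45 ∈ [19/51, 22/51) → index 4
j=6: u_6=91/180 ∈ [22/51, 9/17) → index 5
j=7: u_7=53/90 ∈ [10/17, 12/17) → index 7
j=8: u_8=121/180 ∈ [10/17, 12/17) → index 7
j=9: u_9=34/45 ∈ [12/17, 43/51) → index 9
j=10: u_10=151/180 ∈ [12/17, 43/51) → index 9
j=11: u_11=83/90 ∈ [43/51, 1) → index 10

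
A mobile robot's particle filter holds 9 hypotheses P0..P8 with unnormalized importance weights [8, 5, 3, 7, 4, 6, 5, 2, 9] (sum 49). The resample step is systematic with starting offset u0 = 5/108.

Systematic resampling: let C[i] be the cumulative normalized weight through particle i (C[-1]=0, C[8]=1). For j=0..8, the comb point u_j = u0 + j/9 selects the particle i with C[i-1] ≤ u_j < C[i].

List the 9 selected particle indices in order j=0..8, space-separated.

0 0 2 3 4 5 6 8 8

C = [8/49, 13/49, 16/49, 23/49, 27/49, 33/49, 38/49, 40/49, 1]
j=0: u_0=5/108 ∈ [0, 8/49) → index 0
j=1: u_1=17/108 ∈ [0, 8/49) → index 0
j=2: u_2=29/108 ∈ [13/49, 16/49) → index 2
j=3: u_3=41/108 ∈ [16/49, 23/49) → index 3
j=4: u_4=53/108 ∈ [23/49, 27/49) → index 4
j=5: u_5=65/108 ∈ [27/49, 33/49) → index 5
j=6: u_6=77/108 ∈ [33/49, 38/49) → index 6
j=7: u_7=89/108 ∈ [40/49, 1) → index 8
j=8: u_8=101/108 ∈ [40/49, 1) → index 8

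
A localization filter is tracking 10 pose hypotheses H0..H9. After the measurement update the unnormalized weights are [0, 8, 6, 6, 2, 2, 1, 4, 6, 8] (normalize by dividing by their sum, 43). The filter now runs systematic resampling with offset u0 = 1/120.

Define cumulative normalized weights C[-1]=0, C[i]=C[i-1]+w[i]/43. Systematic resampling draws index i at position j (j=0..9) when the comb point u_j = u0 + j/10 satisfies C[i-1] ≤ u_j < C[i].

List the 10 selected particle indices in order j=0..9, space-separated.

1 1 2 2 3 4 7 8 8 9

C = [0, 8/43, 14/43, 20/43, 22/43, 24/43, 25/43, 29/43, 35/43, 1]
j=0: u_0=1/120 ∈ [0, 8/43) → index 1
j=1: u_1=13/120 ∈ [0, 8/43) → index 1
j=2: u_2=5/24 ∈ [8/43, 14/43) → index 2
j=3: u_3=37/120 ∈ [8/43, 14/43) → index 2
j=4: u_4=49/120 ∈ [14/43, 20/43) → index 3
j=5: u_5=61/120 ∈ [20/43, 22/43) → index 4
j=6: u_6=73/120 ∈ [25/43, 29/43) → index 7
j=7: u_7=17/24 ∈ [29/43, 35/43) → index 8
j=8: u_8=97/120 ∈ [29/43, 35/43) → index 8
j=9: u_9=109/120 ∈ [35/43, 1) → index 9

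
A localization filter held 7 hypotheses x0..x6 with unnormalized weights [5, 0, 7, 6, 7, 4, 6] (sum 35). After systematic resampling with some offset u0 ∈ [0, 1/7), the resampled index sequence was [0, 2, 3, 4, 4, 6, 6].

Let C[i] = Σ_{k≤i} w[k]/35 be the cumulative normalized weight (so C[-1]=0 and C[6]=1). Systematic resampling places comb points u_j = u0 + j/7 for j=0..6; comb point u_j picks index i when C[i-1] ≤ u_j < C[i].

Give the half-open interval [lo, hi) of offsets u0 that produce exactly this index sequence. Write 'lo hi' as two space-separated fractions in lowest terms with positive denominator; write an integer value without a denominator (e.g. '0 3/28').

4/35 1/7

C = [1/7, 1/7, 12/35, 18/35, 5/7, 29/35, 1]
j=0 picked index 0: u0 ∈ [0, 1/7)
j=1 picked index 2: u0 ∈ [0, 1/5)
j=2 picked index 3: u0 ∈ [2/35, 8/35)
j=3 picked index 4: u0 ∈ [3/35, 2/7)
j=4 picked index 4: u0 ∈ [-2/35, 1/7)
j=5 picked index 6: u0 ∈ [4/35, 2/7)
j=6 picked index 6: u0 ∈ [-1/35, 1/7)
intersection: [4/35, 1/7)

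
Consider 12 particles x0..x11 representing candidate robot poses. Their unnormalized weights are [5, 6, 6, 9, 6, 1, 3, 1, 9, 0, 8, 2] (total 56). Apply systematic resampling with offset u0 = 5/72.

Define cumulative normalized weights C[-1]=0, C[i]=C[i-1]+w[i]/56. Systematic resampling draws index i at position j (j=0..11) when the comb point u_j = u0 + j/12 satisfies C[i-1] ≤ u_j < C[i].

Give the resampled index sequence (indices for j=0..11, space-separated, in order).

0 1 2 3 3 4 4 7 8 8 10 11

C = [5/56, 11/56, 17/56, 13/28, 4/7, 33/56, 9/14, 37/56, 23/28, 23/28, 27/28, 1]
j=0: u_0=5/72 ∈ [0, 5/56) → index 0
j=1: u_1=11/72 ∈ [5/56, 11/56) → index 1
j=2: u_2=17/72 ∈ [11/56, 17/56) → index 2
j=3: u_3=23/72 ∈ [17/56, 13/28) → index 3
j=4: u_4=29/72 ∈ [17/56, 13/28) → index 3
j=5: u_5=35/72 ∈ [13/28, 4/7) → index 4
j=6: u_6=41/72 ∈ [13/28, 4/7) → index 4
j=7: u_7=47/72 ∈ [9/14, 37/56) → index 7
j=8: u_8=53/72 ∈ [37/56, 23/28) → index 8
j=9: u_9=59/72 ∈ [37/56, 23/28) → index 8
j=10: u_10=65/72 ∈ [23/28, 27/28) → index 10
j=11: u_11=71/72 ∈ [27/28, 1) → index 11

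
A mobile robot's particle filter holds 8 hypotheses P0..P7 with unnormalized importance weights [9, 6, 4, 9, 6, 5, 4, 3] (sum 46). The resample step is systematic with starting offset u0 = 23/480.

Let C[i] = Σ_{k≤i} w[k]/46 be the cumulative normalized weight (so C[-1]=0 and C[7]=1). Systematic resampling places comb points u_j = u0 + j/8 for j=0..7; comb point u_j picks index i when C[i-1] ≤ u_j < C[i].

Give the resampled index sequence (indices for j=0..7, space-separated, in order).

0 0 1 3 3 4 5 6

C = [9/46, 15/46, 19/46, 14/23, 17/23, 39/46, 43/46, 1]
j=0: u_0=23/480 ∈ [0, 9/46) → index 0
j=1: u_1=83/480 ∈ [0, 9/46) → index 0
j=2: u_2=143/480 ∈ [9/46, 15/46) → index 1
j=3: u_3=203/480 ∈ [19/46, 14/23) → index 3
j=4: u_4=263/480 ∈ [19/46, 14/23) → index 3
j=5: u_5=323/480 ∈ [14/23, 17/23) → index 4
j=6: u_6=383/480 ∈ [17/23, 39/46) → index 5
j=7: u_7=443/480 ∈ [39/46, 43/46) → index 6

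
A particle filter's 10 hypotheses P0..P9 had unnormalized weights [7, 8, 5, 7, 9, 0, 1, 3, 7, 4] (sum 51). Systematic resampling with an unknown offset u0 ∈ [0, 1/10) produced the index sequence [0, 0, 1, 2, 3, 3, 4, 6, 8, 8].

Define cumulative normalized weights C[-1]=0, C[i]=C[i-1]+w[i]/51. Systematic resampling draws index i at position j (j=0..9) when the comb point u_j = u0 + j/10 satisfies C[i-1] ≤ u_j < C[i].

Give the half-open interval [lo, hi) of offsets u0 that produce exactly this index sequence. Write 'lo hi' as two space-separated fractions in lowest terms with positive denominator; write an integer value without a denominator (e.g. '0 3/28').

1/170 11/510

C = [7/51, 5/17, 20/51, 9/17, 12/17, 12/17, 37/51, 40/51, 47/51, 1]
j=0 picked index 0: u0 ∈ [0, 7/51)
j=1 picked index 0: u0 ∈ [-1/10, 19/510)
j=2 picked index 1: u0 ∈ [-16/255, 8/85)
j=3 picked index 2: u0 ∈ [-1/170, 47/510)
j=4 picked index 3: u0 ∈ [-2/255, 11/85)
j=5 picked index 3: u0 ∈ [-11/102, 1/34)
j=6 picked index 4: u0 ∈ [-6/85, 9/85)
j=7 picked index 6: u0 ∈ [1/170, 13/510)
j=8 picked index 8: u0 ∈ [-4/255, 31/255)
j=9 picked index 8: u0 ∈ [-59/510, 11/510)
intersection: [1/170, 11/510)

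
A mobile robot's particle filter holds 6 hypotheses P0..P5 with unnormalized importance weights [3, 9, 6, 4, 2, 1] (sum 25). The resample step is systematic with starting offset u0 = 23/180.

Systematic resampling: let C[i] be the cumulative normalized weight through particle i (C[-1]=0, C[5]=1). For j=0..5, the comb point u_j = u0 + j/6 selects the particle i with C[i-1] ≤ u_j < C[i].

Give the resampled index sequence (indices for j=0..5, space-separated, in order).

C = [3/25, 12/25, 18/25, 22/25, 24/25, 1]
j=0: u_0=23/180 ∈ [3/25, 12/25) → index 1
j=1: u_1=53/180 ∈ [3/25, 12/25) → index 1
j=2: u_2=83/180 ∈ [3/25, 12/25) → index 1
j=3: u_3=113/180 ∈ [12/25, 18/25) → index 2
j=4: u_4=143/180 ∈ [18/25, 22/25) → index 3
j=5: u_5=173/180 ∈ [24/25, 1) → index 5

1 1 1 2 3 5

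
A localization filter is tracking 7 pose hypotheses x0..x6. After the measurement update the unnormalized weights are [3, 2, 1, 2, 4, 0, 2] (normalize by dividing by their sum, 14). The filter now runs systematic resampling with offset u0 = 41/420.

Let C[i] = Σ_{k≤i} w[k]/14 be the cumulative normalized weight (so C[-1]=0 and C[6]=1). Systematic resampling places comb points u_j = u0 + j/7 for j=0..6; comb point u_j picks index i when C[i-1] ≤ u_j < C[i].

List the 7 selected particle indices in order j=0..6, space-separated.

0 1 2 3 4 4 6

C = [3/14, 5/14, 3/7, 4/7, 6/7, 6/7, 1]
j=0: u_0=41/420 ∈ [0, 3/14) → index 0
j=1: u_1=101/420 ∈ [3/14, 5/14) → index 1
j=2: u_2=23/60 ∈ [5/14, 3/7) → index 2
j=3: u_3=221/420 ∈ [3/7, 4/7) → index 3
j=4: u_4=281/420 ∈ [4/7, 6/7) → index 4
j=5: u_5=341/420 ∈ [4/7, 6/7) → index 4
j=6: u_6=401/420 ∈ [6/7, 1) → index 6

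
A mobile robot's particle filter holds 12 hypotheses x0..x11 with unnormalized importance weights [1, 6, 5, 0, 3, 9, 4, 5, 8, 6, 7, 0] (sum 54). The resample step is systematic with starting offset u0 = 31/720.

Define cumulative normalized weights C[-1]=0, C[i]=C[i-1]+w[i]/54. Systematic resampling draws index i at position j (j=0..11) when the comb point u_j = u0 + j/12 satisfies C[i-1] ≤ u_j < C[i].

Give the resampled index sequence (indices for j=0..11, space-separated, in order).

C = [1/54, 7/54, 2/9, 2/9, 5/18, 4/9, 14/27, 11/18, 41/54, 47/54, 1, 1]
j=0: u_0=31/720 ∈ [1/54, 7/54) → index 1
j=1: u_1=91/720 ∈ [1/54, 7/54) → index 1
j=2: u_2=151/720 ∈ [7/54, 2/9) → index 2
j=3: u_3=211/720 ∈ [5/18, 4/9) → index 5
j=4: u_4=271/720 ∈ [5/18, 4/9) → index 5
j=5: u_5=331/720 ∈ [4/9, 14/27) → index 6
j=6: u_6=391/720 ∈ [14/27, 11/18) → index 7
j=7: u_7=451/720 ∈ [11/18, 41/54) → index 8
j=8: u_8=511/720 ∈ [11/18, 41/54) → index 8
j=9: u_9=571/720 ∈ [41/54, 47/54) → index 9
j=10: u_10=631/720 ∈ [47/54, 1) → index 10
j=11: u_11=691/720 ∈ [47/54, 1) → index 10

1 1 2 5 5 6 7 8 8 9 10 10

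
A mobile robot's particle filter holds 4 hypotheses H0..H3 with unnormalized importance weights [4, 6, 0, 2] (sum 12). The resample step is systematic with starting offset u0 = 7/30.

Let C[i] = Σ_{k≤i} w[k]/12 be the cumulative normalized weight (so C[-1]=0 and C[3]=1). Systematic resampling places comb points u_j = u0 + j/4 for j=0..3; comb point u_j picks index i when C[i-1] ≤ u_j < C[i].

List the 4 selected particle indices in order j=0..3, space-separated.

0 1 1 3

C = [1/3, 5/6, 5/6, 1]
j=0: u_0=7/30 ∈ [0, 1/3) → index 0
j=1: u_1=29/60 ∈ [1/3, 5/6) → index 1
j=2: u_2=11/15 ∈ [1/3, 5/6) → index 1
j=3: u_3=59/60 ∈ [5/6, 1) → index 3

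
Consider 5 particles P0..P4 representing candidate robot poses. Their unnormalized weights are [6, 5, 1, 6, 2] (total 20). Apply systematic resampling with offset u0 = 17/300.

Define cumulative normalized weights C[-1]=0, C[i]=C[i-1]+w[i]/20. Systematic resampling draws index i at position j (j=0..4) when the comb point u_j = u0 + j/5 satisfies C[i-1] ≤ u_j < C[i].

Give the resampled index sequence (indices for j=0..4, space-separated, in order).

C = [3/10, 11/20, 3/5, 9/10, 1]
j=0: u_0=17/300 ∈ [0, 3/10) → index 0
j=1: u_1=77/300 ∈ [0, 3/10) → index 0
j=2: u_2=137/300 ∈ [3/10, 11/20) → index 1
j=3: u_3=197/300 ∈ [3/5, 9/10) → index 3
j=4: u_4=257/300 ∈ [3/5, 9/10) → index 3

0 0 1 3 3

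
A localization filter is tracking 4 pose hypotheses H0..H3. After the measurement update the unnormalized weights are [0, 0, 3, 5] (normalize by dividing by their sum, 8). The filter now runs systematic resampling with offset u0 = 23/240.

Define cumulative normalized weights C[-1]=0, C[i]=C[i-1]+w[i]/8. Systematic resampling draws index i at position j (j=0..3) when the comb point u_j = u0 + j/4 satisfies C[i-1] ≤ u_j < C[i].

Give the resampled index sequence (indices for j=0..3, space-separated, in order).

2 2 3 3

C = [0, 0, 3/8, 1]
j=0: u_0=23/240 ∈ [0, 3/8) → index 2
j=1: u_1=83/240 ∈ [0, 3/8) → index 2
j=2: u_2=143/240 ∈ [3/8, 1) → index 3
j=3: u_3=203/240 ∈ [3/8, 1) → index 3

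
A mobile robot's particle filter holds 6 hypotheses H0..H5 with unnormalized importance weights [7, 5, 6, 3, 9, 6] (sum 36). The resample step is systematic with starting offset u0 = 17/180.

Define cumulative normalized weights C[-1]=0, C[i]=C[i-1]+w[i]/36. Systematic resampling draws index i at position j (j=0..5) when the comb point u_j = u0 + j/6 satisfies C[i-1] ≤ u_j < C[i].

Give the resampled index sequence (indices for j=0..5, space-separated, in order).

C = [7/36, 1/3, 1/2, 7/12, 5/6, 1]
j=0: u_0=17/180 ∈ [0, 7/36) → index 0
j=1: u_1=47/180 ∈ [7/36, 1/3) → index 1
j=2: u_2=77/180 ∈ [1/3, 1/2) → index 2
j=3: u_3=107/180 ∈ [7/12, 5/6) → index 4
j=4: u_4=137/180 ∈ [7/12, 5/6) → index 4
j=5: u_5=167/180 ∈ [5/6, 1) → index 5

0 1 2 4 4 5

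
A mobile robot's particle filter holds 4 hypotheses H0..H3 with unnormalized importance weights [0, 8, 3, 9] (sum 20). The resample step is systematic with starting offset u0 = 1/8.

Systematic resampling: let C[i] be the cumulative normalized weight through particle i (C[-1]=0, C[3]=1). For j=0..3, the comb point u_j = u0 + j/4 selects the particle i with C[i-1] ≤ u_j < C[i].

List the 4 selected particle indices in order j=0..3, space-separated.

1 1 3 3

C = [0, 2/5, 11/20, 1]
j=0: u_0=1/8 ∈ [0, 2/5) → index 1
j=1: u_1=3/8 ∈ [0, 2/5) → index 1
j=2: u_2=5/8 ∈ [11/20, 1) → index 3
j=3: u_3=7/8 ∈ [11/20, 1) → index 3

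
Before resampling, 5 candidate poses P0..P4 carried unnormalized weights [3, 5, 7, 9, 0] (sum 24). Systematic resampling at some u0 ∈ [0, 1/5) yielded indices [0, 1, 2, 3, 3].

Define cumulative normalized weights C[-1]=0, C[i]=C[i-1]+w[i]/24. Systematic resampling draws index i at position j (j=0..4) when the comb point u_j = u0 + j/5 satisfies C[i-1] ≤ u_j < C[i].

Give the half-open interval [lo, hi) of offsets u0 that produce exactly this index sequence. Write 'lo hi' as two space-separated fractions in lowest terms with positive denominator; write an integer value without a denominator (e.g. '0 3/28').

1/40 1/8

C = [1/8, 1/3, 5/8, 1, 1]
j=0 picked index 0: u0 ∈ [0, 1/8)
j=1 picked index 1: u0 ∈ [-3/40, 2/15)
j=2 picked index 2: u0 ∈ [-1/15, 9/40)
j=3 picked index 3: u0 ∈ [1/40, 2/5)
j=4 picked index 3: u0 ∈ [-7/40, 1/5)
intersection: [1/40, 1/8)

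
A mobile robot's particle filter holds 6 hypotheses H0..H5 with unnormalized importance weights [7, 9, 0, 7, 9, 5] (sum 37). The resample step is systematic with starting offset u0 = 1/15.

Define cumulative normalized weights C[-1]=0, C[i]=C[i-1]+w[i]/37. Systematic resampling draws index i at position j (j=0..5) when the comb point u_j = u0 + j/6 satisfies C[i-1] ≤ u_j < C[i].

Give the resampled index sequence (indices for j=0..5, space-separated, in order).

C = [7/37, 16/37, 16/37, 23/37, 32/37, 1]
j=0: u_0=1/15 ∈ [0, 7/37) → index 0
j=1: u_1=7/30 ∈ [7/37, 16/37) → index 1
j=2: u_2=2/5 ∈ [7/37, 16/37) → index 1
j=3: u_3=17/30 ∈ [16/37, 23/37) → index 3
j=4: u_4=11/15 ∈ [23/37, 32/37) → index 4
j=5: u_5=9/10 ∈ [32/37, 1) → index 5

0 1 1 3 4 5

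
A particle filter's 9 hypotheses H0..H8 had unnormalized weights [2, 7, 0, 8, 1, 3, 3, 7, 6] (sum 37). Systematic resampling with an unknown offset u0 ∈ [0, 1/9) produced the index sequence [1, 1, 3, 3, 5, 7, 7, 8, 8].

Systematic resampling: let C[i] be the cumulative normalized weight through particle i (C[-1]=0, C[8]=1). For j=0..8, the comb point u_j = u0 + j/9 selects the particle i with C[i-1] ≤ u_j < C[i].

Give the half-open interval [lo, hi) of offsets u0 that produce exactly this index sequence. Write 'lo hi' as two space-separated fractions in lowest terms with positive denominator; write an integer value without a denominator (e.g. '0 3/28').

31/333 1/9

C = [2/37, 9/37, 9/37, 17/37, 18/37, 21/37, 24/37, 31/37, 1]
j=0 picked index 1: u0 ∈ [2/37, 9/37)
j=1 picked index 1: u0 ∈ [-19/333, 44/333)
j=2 picked index 3: u0 ∈ [7/333, 79/333)
j=3 picked index 3: u0 ∈ [-10/111, 14/111)
j=4 picked index 5: u0 ∈ [14/333, 41/333)
j=5 picked index 7: u0 ∈ [31/333, 94/333)
j=6 picked index 7: u0 ∈ [-2/111, 19/111)
j=7 picked index 8: u0 ∈ [20/333, 2/9)
j=8 picked index 8: u0 ∈ [-17/333, 1/9)
intersection: [31/333, 1/9)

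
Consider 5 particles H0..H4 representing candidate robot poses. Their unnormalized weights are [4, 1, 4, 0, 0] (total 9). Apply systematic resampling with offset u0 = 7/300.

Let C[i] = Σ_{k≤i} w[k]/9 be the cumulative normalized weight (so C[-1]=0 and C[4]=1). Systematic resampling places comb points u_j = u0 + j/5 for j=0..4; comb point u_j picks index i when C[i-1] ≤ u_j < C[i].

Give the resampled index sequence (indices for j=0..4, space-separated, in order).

C = [4/9, 5/9, 1, 1, 1]
j=0: u_0=7/300 ∈ [0, 4/9) → index 0
j=1: u_1=67/300 ∈ [0, 4/9) → index 0
j=2: u_2=127/300 ∈ [0, 4/9) → index 0
j=3: u_3=187/300 ∈ [5/9, 1) → index 2
j=4: u_4=247/300 ∈ [5/9, 1) → index 2

0 0 0 2 2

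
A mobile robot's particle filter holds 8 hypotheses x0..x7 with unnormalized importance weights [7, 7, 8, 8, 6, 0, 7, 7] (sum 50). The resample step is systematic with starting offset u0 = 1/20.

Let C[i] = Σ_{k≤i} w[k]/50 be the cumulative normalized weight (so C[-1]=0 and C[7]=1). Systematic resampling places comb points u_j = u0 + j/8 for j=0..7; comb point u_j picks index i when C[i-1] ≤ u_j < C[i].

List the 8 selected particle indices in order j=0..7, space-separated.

C = [7/50, 7/25, 11/25, 3/5, 18/25, 18/25, 43/50, 1]
j=0: u_0=1/20 ∈ [0, 7/50) → index 0
j=1: u_1=7/40 ∈ [7/50, 7/25) → index 1
j=2: u_2=3/10 ∈ [7/25, 11/25) → index 2
j=3: u_3=17/40 ∈ [7/25, 11/25) → index 2
j=4: u_4=11/20 ∈ [11/25, 3/5) → index 3
j=5: u_5=27/40 ∈ [3/5, 18/25) → index 4
j=6: u_6=4/5 ∈ [18/25, 43/50) → index 6
j=7: u_7=37/40 ∈ [43/50, 1) → index 7

0 1 2 2 3 4 6 7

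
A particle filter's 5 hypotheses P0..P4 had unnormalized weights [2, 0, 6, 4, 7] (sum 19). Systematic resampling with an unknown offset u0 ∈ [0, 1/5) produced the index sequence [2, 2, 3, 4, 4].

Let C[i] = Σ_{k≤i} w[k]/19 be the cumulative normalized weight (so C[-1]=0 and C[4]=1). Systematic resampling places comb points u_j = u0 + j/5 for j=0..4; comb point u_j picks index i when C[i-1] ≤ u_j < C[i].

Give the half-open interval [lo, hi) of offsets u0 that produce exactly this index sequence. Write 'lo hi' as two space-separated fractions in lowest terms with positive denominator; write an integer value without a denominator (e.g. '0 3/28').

2/19 1/5

C = [2/19, 2/19, 8/19, 12/19, 1]
j=0 picked index 2: u0 ∈ [2/19, 8/19)
j=1 picked index 2: u0 ∈ [-9/95, 21/95)
j=2 picked index 3: u0 ∈ [2/95, 22/95)
j=3 picked index 4: u0 ∈ [3/95, 2/5)
j=4 picked index 4: u0 ∈ [-16/95, 1/5)
intersection: [2/19, 1/5)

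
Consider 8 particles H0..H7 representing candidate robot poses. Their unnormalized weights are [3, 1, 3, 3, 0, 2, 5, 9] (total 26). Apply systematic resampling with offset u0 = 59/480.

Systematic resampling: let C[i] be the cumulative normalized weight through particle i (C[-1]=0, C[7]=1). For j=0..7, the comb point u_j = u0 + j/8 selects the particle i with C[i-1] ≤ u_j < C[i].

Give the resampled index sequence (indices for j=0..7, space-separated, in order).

C = [3/26, 2/13, 7/26, 5/13, 5/13, 6/13, 17/26, 1]
j=0: u_0=59/480 ∈ [3/26, 2/13) → index 1
j=1: u_1=119/480 ∈ [2/13, 7/26) → index 2
j=2: u_2=179/480 ∈ [7/26, 5/13) → index 3
j=3: u_3=239/480 ∈ [6/13, 17/26) → index 6
j=4: u_4=299/480 ∈ [6/13, 17/26) → index 6
j=5: u_5=359/480 ∈ [17/26, 1) → index 7
j=6: u_6=419/480 ∈ [17/26, 1) → index 7
j=7: u_7=479/480 ∈ [17/26, 1) → index 7

1 2 3 6 6 7 7 7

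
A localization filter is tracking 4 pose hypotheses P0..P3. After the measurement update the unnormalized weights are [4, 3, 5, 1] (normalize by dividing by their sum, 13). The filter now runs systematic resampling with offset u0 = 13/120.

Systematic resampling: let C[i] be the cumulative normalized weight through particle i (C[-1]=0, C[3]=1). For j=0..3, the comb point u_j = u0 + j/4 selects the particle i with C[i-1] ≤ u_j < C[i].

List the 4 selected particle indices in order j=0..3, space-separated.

0 1 2 2

C = [4/13, 7/13, 12/13, 1]
j=0: u_0=13/120 ∈ [0, 4/13) → index 0
j=1: u_1=43/120 ∈ [4/13, 7/13) → index 1
j=2: u_2=73/120 ∈ [7/13, 12/13) → index 2
j=3: u_3=103/120 ∈ [7/13, 12/13) → index 2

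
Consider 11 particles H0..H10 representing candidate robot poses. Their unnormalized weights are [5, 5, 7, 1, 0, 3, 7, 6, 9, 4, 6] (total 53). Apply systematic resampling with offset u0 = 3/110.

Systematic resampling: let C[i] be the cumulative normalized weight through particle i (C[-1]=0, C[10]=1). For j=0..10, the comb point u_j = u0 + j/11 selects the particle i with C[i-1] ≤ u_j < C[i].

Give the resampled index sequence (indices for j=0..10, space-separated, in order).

C = [5/53, 10/53, 17/53, 18/53, 18/53, 21/53, 28/53, 34/53, 43/53, 47/53, 1]
j=0: u_0=3/110 ∈ [0, 5/53) → index 0
j=1: u_1=13/110 ∈ [5/53, 10/53) → index 1
j=2: u_2=23/110 ∈ [10/53, 17/53) → index 2
j=3: u_3=3/10 ∈ [10/53, 17/53) → index 2
j=4: u_4=43/110 ∈ [18/53, 21/53) → index 5
j=5: u_5=53/110 ∈ [21/53, 28/53) → index 6
j=6: u_6=63/110 ∈ [28/53, 34/53) → index 7
j=7: u_7=73/110 ∈ [34/53, 43/53) → index 8
j=8: u_8=83/110 ∈ [34/53, 43/53) → index 8
j=9: u_9=93/110 ∈ [43/53, 47/53) → index 9
j=10: u_10=103/110 ∈ [47/53, 1) → index 10

0 1 2 2 5 6 7 8 8 9 10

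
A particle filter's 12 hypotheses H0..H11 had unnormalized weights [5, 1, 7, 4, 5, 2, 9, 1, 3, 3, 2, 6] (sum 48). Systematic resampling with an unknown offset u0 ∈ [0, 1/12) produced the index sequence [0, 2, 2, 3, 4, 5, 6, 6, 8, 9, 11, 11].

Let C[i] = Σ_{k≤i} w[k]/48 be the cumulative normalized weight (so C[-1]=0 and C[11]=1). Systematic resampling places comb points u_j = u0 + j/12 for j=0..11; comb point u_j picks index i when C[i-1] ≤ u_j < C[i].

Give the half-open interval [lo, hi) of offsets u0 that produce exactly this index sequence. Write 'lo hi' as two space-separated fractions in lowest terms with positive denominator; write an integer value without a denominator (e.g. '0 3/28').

1/24 1/12

C = [5/48, 1/8, 13/48, 17/48, 11/24, 1/2, 11/16, 17/24, 37/48, 5/6, 7/8, 1]
j=0 picked index 0: u0 ∈ [0, 5/48)
j=1 picked index 2: u0 ∈ [1/24, 3/16)
j=2 picked index 2: u0 ∈ [-1/24, 5/48)
j=3 picked index 3: u0 ∈ [1/48, 5/48)
j=4 picked index 4: u0 ∈ [1/48, 1/8)
j=5 picked index 5: u0 ∈ [1/24, 1/12)
j=6 picked index 6: u0 ∈ [0, 3/16)
j=7 picked index 6: u0 ∈ [-1/12, 5/48)
j=8 picked index 8: u0 ∈ [1/24, 5/48)
j=9 picked index 9: u0 ∈ [1/48, 1/12)
j=10 picked index 11: u0 ∈ [1/24, 1/6)
j=11 picked index 11: u0 ∈ [-1/24, 1/12)
intersection: [1/24, 1/12)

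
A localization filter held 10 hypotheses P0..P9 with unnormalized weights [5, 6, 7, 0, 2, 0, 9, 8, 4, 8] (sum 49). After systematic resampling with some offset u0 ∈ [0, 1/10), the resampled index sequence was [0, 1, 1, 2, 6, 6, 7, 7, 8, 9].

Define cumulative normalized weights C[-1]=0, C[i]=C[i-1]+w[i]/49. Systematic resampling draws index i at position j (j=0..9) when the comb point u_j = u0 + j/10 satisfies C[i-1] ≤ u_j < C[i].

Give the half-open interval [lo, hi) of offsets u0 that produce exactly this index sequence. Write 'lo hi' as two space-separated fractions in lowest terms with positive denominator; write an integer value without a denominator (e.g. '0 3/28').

2/245 6/245

C = [5/49, 11/49, 18/49, 18/49, 20/49, 20/49, 29/49, 37/49, 41/49, 1]
j=0 picked index 0: u0 ∈ [0, 5/49)
j=1 picked index 1: u0 ∈ [1/490, 61/490)
j=2 picked index 1: u0 ∈ [-24/245, 6/245)
j=3 picked index 2: u0 ∈ [-37/490, 33/490)
j=4 picked index 6: u0 ∈ [2/245, 47/245)
j=5 picked index 6: u0 ∈ [-9/98, 9/98)
j=6 picked index 7: u0 ∈ [-2/245, 38/245)
j=7 picked index 7: u0 ∈ [-53/490, 27/490)
j=8 picked index 8: u0 ∈ [-11/245, 9/245)
j=9 picked index 9: u0 ∈ [-31/490, 1/10)
intersection: [2/245, 6/245)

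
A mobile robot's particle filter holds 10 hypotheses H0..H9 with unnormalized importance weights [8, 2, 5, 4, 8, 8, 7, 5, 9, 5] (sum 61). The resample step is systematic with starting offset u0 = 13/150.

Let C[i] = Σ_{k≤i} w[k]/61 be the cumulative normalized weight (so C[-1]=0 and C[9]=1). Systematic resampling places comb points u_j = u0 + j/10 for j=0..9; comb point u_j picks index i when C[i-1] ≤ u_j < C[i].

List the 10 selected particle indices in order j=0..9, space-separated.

0 2 3 4 5 6 6 8 8 9

C = [8/61, 10/61, 15/61, 19/61, 27/61, 35/61, 42/61, 47/61, 56/61, 1]
j=0: u_0=13/150 ∈ [0, 8/61) → index 0
j=1: u_1=14/75 ∈ [10/61, 15/61) → index 2
j=2: u_2=43/150 ∈ [15/61, 19/61) → index 3
j=3: u_3=29/75 ∈ [19/61, 27/61) → index 4
j=4: u_4=73/150 ∈ [27/61, 35/61) → index 5
j=5: u_5=44/75 ∈ [35/61, 42/61) → index 6
j=6: u_6=103/150 ∈ [35/61, 42/61) → index 6
j=7: u_7=59/75 ∈ [47/61, 56/61) → index 8
j=8: u_8=133/150 ∈ [47/61, 56/61) → index 8
j=9: u_9=74/75 ∈ [56/61, 1) → index 9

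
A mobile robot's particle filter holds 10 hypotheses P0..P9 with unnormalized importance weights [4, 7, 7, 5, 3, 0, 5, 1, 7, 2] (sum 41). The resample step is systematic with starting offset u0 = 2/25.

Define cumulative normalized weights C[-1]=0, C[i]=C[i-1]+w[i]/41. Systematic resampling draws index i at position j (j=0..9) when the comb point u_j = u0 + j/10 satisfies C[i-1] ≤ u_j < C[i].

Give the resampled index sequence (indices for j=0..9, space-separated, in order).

C = [4/41, 11/41, 18/41, 23/41, 26/41, 26/41, 31/41, 32/41, 39/41, 1]
j=0: u_0=2/25 ∈ [0, 4/41) → index 0
j=1: u_1=9/50 ∈ [4/41, 11/41) → index 1
j=2: u_2=7/25 ∈ [11/41, 18/41) → index 2
j=3: u_3=19/50 ∈ [11/41, 18/41) → index 2
j=4: u_4=12/25 ∈ [18/41, 23/41) → index 3
j=5: u_5=29/50 ∈ [23/41, 26/41) → index 4
j=6: u_6=17/25 ∈ [26/41, 31/41) → index 6
j=7: u_7=39/50 ∈ [31/41, 32/41) → index 7
j=8: u_8=22/25 ∈ [32/41, 39/41) → index 8
j=9: u_9=49/50 ∈ [39/41, 1) → index 9

0 1 2 2 3 4 6 7 8 9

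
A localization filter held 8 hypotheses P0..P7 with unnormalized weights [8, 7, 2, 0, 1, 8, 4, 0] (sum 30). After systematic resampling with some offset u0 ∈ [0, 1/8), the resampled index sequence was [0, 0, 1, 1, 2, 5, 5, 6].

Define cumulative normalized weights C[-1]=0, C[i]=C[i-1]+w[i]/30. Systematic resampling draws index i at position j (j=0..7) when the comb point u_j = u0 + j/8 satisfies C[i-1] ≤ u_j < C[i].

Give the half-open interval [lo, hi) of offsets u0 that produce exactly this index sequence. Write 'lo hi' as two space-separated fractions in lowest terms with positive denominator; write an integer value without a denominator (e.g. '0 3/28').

C = [4/15, 1/2, 17/30, 17/30, 3/5, 13/15, 1, 1]
j=0 picked index 0: u0 ∈ [0, 4/15)
j=1 picked index 0: u0 ∈ [-1/8, 17/120)
j=2 picked index 1: u0 ∈ [1/60, 1/4)
j=3 picked index 1: u0 ∈ [-13/120, 1/8)
j=4 picked index 2: u0 ∈ [0, 1/15)
j=5 picked index 5: u0 ∈ [-1/40, 29/120)
j=6 picked index 5: u0 ∈ [-3/20, 7/60)
j=7 picked index 6: u0 ∈ [-1/120, 1/8)
intersection: [1/60, 1/15)

1/60 1/15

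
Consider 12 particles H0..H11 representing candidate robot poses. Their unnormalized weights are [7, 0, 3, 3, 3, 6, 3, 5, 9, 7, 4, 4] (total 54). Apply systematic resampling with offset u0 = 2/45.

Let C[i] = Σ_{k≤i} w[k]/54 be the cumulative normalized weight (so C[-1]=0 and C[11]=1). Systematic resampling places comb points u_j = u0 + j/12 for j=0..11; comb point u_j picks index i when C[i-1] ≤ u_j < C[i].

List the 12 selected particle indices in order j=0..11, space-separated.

0 0 3 4 5 6 7 8 8 9 10 11

C = [7/54, 7/54, 5/27, 13/54, 8/27, 11/27, 25/54, 5/9, 13/18, 23/27, 25/27, 1]
j=0: u_0=2/45 ∈ [0, 7/54) → index 0
j=1: u_1=23/180 ∈ [0, 7/54) → index 0
j=2: u_2=19/90 ∈ [5/27, 13/54) → index 3
j=3: u_3=53/180 ∈ [13/54, 8/27) → index 4
j=4: u_4=17/45 ∈ [8/27, 11/27) → index 5
j=5: u_5=83/180 ∈ [11/27, 25/54) → index 6
j=6: u_6=49/90 ∈ [25/54, 5/9) → index 7
j=7: u_7=113/180 ∈ [5/9, 13/18) → index 8
j=8: u_8=32/45 ∈ [5/9, 13/18) → index 8
j=9: u_9=143/180 ∈ [13/18, 23/27) → index 9
j=10: u_10=79/90 ∈ [23/27, 25/27) → index 10
j=11: u_11=173/180 ∈ [25/27, 1) → index 11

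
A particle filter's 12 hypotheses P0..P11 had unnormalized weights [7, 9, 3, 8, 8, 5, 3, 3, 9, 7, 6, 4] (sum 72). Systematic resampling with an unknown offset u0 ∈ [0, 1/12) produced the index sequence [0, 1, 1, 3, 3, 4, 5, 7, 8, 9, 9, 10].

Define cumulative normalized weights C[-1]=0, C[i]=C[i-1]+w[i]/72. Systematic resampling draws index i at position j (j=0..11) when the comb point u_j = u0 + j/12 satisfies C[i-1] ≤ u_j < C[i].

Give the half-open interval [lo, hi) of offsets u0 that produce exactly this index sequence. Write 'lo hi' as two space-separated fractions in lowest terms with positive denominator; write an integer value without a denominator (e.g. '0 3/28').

1/72 1/36

C = [7/72, 2/9, 19/72, 3/8, 35/72, 5/9, 43/72, 23/36, 55/72, 31/36, 17/18, 1]
j=0 picked index 0: u0 ∈ [0, 7/72)
j=1 picked index 1: u0 ∈ [1/72, 5/36)
j=2 picked index 1: u0 ∈ [-5/72, 1/18)
j=3 picked index 3: u0 ∈ [1/72, 1/8)
j=4 picked index 3: u0 ∈ [-5/72, 1/24)
j=5 picked index 4: u0 ∈ [-1/24, 5/72)
j=6 picked index 5: u0 ∈ [-1/72, 1/18)
j=7 picked index 7: u0 ∈ [1/72, 1/18)
j=8 picked index 8: u0 ∈ [-1/36, 7/72)
j=9 picked index 9: u0 ∈ [1/72, 1/9)
j=10 picked index 9: u0 ∈ [-5/72, 1/36)
j=11 picked index 10: u0 ∈ [-1/18, 1/36)
intersection: [1/72, 1/36)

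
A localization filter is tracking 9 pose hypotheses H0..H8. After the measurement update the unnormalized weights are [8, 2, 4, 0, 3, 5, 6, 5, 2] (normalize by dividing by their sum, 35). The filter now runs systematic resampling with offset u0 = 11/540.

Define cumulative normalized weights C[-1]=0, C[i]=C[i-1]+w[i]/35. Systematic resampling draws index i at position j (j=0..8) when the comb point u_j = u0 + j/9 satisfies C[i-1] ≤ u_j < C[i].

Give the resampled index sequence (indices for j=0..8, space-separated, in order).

C = [8/35, 2/7, 2/5, 2/5, 17/35, 22/35, 4/5, 33/35, 1]
j=0: u_0=11/540 ∈ [0, 8/35) → index 0
j=1: u_1=71/540 ∈ [0, 8/35) → index 0
j=2: u_2=131/540 ∈ [8/35, 2/7) → index 1
j=3: u_3=191/540 ∈ [2/7, 2/5) → index 2
j=4: u_4=251/540 ∈ [2/5, 17/35) → index 4
j=5: u_5=311/540 ∈ [17/35, 22/35) → index 5
j=6: u_6=371/540 ∈ [22/35, 4/5) → index 6
j=7: u_7=431/540 ∈ [22/35, 4/5) → index 6
j=8: u_8=491/540 ∈ [4/5, 33/35) → index 7

0 0 1 2 4 5 6 6 7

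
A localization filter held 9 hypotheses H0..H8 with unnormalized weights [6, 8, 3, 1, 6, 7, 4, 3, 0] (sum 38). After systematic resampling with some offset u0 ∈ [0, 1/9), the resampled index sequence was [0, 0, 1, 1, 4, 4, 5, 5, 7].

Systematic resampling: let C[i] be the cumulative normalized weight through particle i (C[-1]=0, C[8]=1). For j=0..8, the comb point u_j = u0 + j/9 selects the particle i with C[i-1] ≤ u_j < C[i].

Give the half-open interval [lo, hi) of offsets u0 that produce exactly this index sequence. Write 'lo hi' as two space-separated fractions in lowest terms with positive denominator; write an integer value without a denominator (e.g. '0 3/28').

11/342 2/57

C = [3/19, 7/19, 17/38, 9/19, 12/19, 31/38, 35/38, 1, 1]
j=0 picked index 0: u0 ∈ [0, 3/19)
j=1 picked index 0: u0 ∈ [-1/9, 8/171)
j=2 picked index 1: u0 ∈ [-11/171, 25/171)
j=3 picked index 1: u0 ∈ [-10/57, 2/57)
j=4 picked index 4: u0 ∈ [5/171, 32/171)
j=5 picked index 4: u0 ∈ [-14/171, 13/171)
j=6 picked index 5: u0 ∈ [-2/57, 17/114)
j=7 picked index 5: u0 ∈ [-25/171, 13/342)
j=8 picked index 7: u0 ∈ [11/342, 1/9)
intersection: [11/342, 2/57)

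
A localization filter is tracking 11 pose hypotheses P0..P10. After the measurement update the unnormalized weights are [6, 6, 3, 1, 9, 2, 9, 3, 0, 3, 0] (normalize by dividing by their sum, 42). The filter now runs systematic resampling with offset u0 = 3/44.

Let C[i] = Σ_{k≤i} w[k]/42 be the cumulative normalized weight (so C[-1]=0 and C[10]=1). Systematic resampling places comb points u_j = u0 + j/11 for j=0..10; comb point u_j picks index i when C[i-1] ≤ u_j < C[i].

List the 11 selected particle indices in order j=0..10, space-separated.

C = [1/7, 2/7, 5/14, 8/21, 25/42, 9/14, 6/7, 13/14, 13/14, 1, 1]
j=0: u_0=3/44 ∈ [0, 1/7) → index 0
j=1: u_1=7/44 ∈ [1/7, 2/7) → index 1
j=2: u_2=1/4 ∈ [1/7, 2/7) → index 1
j=3: u_3=15/44 ∈ [2/7, 5/14) → index 2
j=4: u_4=19/44 ∈ [8/21, 25/42) → index 4
j=5: u_5=23/44 ∈ [8/21, 25/42) → index 4
j=6: u_6=27/44 ∈ [25/42, 9/14) → index 5
j=7: u_7=31/44 ∈ [9/14, 6/7) → index 6
j=8: u_8=35/44 ∈ [9/14, 6/7) → index 6
j=9: u_9=39/44 ∈ [6/7, 13/14) → index 7
j=10: u_10=43/44 ∈ [13/14, 1) → index 9

0 1 1 2 4 4 5 6 6 7 9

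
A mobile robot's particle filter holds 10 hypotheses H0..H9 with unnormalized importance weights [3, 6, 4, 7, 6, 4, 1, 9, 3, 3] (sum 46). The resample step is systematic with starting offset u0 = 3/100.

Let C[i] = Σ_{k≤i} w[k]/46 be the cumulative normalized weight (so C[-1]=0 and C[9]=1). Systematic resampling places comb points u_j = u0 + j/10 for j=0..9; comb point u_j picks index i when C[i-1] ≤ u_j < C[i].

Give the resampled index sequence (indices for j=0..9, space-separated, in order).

C = [3/46, 9/46, 13/46, 10/23, 13/23, 15/23, 31/46, 20/23, 43/46, 1]
j=0: u_0=3/100 ∈ [0, 3/46) → index 0
j=1: u_1=13/100 ∈ [3/46, 9/46) → index 1
j=2: u_2=23/100 ∈ [9/46, 13/46) → index 2
j=3: u_3=33/100 ∈ [13/46, 10/23) → index 3
j=4: u_4=43/100 ∈ [13/46, 10/23) → index 3
j=5: u_5=53/100 ∈ [10/23, 13/23) → index 4
j=6: u_6=63/100 ∈ [13/23, 15/23) → index 5
j=7: u_7=73/100 ∈ [31/46, 20/23) → index 7
j=8: u_8=83/100 ∈ [31/46, 20/23) → index 7
j=9: u_9=93/100 ∈ [20/23, 43/46) → index 8

0 1 2 3 3 4 5 7 7 8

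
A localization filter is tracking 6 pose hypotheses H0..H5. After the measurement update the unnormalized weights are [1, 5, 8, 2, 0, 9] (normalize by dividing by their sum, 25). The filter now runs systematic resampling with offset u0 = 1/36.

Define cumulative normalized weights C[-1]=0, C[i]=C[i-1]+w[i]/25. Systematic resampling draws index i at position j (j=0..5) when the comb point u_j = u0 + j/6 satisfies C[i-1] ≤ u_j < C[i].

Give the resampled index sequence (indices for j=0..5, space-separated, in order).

C = [1/25, 6/25, 14/25, 16/25, 16/25, 1]
j=0: u_0=1/36 ∈ [0, 1/25) → index 0
j=1: u_1=7/36 ∈ [1/25, 6/25) → index 1
j=2: u_2=13/36 ∈ [6/25, 14/25) → index 2
j=3: u_3=19/36 ∈ [6/25, 14/25) → index 2
j=4: u_4=25/36 ∈ [16/25, 1) → index 5
j=5: u_5=31/36 ∈ [16/25, 1) → index 5

0 1 2 2 5 5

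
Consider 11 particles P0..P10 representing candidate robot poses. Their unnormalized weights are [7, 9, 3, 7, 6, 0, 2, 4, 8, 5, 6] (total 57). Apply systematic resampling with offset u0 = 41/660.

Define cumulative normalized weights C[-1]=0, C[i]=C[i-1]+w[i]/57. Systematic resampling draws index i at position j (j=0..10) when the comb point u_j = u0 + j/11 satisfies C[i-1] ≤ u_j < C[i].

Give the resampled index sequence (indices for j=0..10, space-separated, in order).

0 1 1 3 3 4 7 8 8 9 10

C = [7/57, 16/57, 1/3, 26/57, 32/57, 32/57, 34/57, 2/3, 46/57, 17/19, 1]
j=0: u_0=41/660 ∈ [0, 7/57) → index 0
j=1: u_1=101/660 ∈ [7/57, 16/57) → index 1
j=2: u_2=161/660 ∈ [7/57, 16/57) → index 1
j=3: u_3=221/660 ∈ [1/3, 26/57) → index 3
j=4: u_4=281/660 ∈ [1/3, 26/57) → index 3
j=5: u_5=31/60 ∈ [26/57, 32/57) → index 4
j=6: u_6=401/660 ∈ [34/57, 2/3) → index 7
j=7: u_7=461/660 ∈ [2/3, 46/57) → index 8
j=8: u_8=521/660 ∈ [2/3, 46/57) → index 8
j=9: u_9=581/660 ∈ [46/57, 17/19) → index 9
j=10: u_10=641/660 ∈ [17/19, 1) → index 10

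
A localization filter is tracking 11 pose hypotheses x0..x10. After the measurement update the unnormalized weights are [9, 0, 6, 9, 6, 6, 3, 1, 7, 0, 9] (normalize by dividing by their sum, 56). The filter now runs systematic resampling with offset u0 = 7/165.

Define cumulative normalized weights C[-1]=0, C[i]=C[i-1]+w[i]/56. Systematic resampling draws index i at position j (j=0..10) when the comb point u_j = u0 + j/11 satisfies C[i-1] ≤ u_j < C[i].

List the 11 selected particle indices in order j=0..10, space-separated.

0 0 2 3 3 4 5 6 8 10 10

C = [9/56, 9/56, 15/56, 3/7, 15/28, 9/14, 39/56, 5/7, 47/56, 47/56, 1]
j=0: u_0=7/165 ∈ [0, 9/56) → index 0
j=1: u_1=2/15 ∈ [0, 9/56) → index 0
j=2: u_2=37/165 ∈ [9/56, 15/56) → index 2
j=3: u_3=52/165 ∈ [15/56, 3/7) → index 3
j=4: u_4=67/165 ∈ [15/56, 3/7) → index 3
j=5: u_5=82/165 ∈ [3/7, 15/28) → index 4
j=6: u_6=97/165 ∈ [15/28, 9/14) → index 5
j=7: u_7=112/165 ∈ [9/14, 39/56) → index 6
j=8: u_8=127/165 ∈ [5/7, 47/56) → index 8
j=9: u_9=142/165 ∈ [47/56, 1) → index 10
j=10: u_10=157/165 ∈ [47/56, 1) → index 10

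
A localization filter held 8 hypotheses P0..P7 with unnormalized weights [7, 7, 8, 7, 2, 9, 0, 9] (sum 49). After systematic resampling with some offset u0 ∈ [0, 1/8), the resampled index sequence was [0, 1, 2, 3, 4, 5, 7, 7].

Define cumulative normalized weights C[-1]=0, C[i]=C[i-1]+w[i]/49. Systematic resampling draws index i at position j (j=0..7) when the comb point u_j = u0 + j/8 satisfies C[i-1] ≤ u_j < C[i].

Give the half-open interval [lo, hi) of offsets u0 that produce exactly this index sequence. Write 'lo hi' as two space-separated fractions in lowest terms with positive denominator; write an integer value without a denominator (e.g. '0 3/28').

9/98 1/8

C = [1/7, 2/7, 22/49, 29/49, 31/49, 40/49, 40/49, 1]
j=0 picked index 0: u0 ∈ [0, 1/7)
j=1 picked index 1: u0 ∈ [1/56, 9/56)
j=2 picked index 2: u0 ∈ [1/28, 39/196)
j=3 picked index 3: u0 ∈ [29/392, 85/392)
j=4 picked index 4: u0 ∈ [9/98, 13/98)
j=5 picked index 5: u0 ∈ [3/392, 75/392)
j=6 picked index 7: u0 ∈ [13/196, 1/4)
j=7 picked index 7: u0 ∈ [-23/392, 1/8)
intersection: [9/98, 1/8)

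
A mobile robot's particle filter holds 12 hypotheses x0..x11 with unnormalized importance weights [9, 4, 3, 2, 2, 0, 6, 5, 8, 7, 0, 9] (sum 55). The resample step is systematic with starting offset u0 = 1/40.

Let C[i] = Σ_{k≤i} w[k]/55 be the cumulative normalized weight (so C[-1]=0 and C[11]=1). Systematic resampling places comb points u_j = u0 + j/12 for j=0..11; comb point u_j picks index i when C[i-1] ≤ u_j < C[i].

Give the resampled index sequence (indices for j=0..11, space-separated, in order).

0 0 1 2 4 6 7 8 8 9 11 11

C = [9/55, 13/55, 16/55, 18/55, 4/11, 4/11, 26/55, 31/55, 39/55, 46/55, 46/55, 1]
j=0: u_0=1/40 ∈ [0, 9/55) → index 0
j=1: u_1=13/120 ∈ [0, 9/55) → index 0
j=2: u_2=23/120 ∈ [9/55, 13/55) → index 1
j=3: u_3=11/40 ∈ [13/55, 16/55) → index 2
j=4: u_4=43/120 ∈ [18/55, 4/11) → index 4
j=5: u_5=53/120 ∈ [4/11, 26/55) → index 6
j=6: u_6=21/40 ∈ [26/55, 31/55) → index 7
j=7: u_7=73/120 ∈ [31/55, 39/55) → index 8
j=8: u_8=83/120 ∈ [31/55, 39/55) → index 8
j=9: u_9=31/40 ∈ [39/55, 46/55) → index 9
j=10: u_10=103/120 ∈ [46/55, 1) → index 11
j=11: u_11=113/120 ∈ [46/55, 1) → index 11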